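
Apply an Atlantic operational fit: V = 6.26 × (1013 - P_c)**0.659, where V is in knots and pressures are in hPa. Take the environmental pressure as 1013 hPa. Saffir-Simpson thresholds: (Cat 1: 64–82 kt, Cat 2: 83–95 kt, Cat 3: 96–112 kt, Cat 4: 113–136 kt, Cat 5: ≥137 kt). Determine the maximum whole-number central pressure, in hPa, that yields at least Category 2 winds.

962 hPa

Category 2 begins at V = 83 kt.
Required ΔP = (83/6.26)^(1/0.659) = 13.259^1.517 ≈ 50.51 hPa.
P_c ≤ 1013 − 50.51 = 962.49, so the highest integer P_c is 962 hPa.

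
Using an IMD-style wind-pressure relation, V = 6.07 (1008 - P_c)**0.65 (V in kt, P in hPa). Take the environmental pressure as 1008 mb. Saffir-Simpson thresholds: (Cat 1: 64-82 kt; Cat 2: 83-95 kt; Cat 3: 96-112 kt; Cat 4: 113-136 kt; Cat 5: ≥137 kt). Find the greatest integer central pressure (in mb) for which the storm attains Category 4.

918 mb

Category 4 begins at V = 113 kt.
Required ΔP = (113/6.07)^(1/0.65) = 18.616^1.538 ≈ 89.88 mb.
P_c ≤ 1008 − 89.88 = 918.12, so the highest integer P_c is 918 mb.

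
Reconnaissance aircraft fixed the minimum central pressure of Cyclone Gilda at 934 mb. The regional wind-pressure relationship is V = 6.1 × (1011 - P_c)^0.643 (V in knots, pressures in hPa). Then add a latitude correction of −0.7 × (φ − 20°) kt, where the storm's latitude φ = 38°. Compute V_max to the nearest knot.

ΔP = 1011 − 934 = 77 mb.
77^0.643 ≈ 16.331.
V ≈ 6.1 × 16.331 ≈ 99.6 kt.
Latitude correction: −0.7 × (38 − 20) = -12.6 kt.
Corrected V ≈ 87 kt → 87 kt.

87 kt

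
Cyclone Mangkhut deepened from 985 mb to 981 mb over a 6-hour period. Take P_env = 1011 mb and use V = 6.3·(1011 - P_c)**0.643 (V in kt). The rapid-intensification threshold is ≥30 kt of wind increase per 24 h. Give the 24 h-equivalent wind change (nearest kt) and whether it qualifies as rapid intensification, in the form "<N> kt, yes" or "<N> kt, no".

V₁: ΔP = 26, V ≈ 6.3 × 26^0.643 ≈ 51.19 kt.
V₂: ΔP = 30, V ≈ 6.3 × 30^0.643 ≈ 56.12 kt.
ΔV over 6 h = 4.93 kt → 24 h equivalent = 4.93 × 24/6 ≈ 19.72 kt.
20 kt < 30 kt ⇒ not rapid intensification.

20 kt, no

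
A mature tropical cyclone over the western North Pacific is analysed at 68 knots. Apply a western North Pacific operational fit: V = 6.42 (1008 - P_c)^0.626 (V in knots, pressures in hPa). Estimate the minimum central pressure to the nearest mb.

965 mb

ΔP = (V / 6.42)^(1/0.626) = (68/6.42)^1.597.
68/6.42 = 10.592; 10.592^1.597 ≈ 43.38 mb.
P_c = 1008 − 43.38 = 964.62 ≈ 965 mb.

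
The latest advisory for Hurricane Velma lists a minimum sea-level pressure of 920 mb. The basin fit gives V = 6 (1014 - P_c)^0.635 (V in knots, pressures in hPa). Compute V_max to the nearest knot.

107 kt

ΔP = 1014 − 920 = 94 mb.
94^0.635 ≈ 17.903.
V ≈ 6 × 17.903 ≈ 107.4 kt.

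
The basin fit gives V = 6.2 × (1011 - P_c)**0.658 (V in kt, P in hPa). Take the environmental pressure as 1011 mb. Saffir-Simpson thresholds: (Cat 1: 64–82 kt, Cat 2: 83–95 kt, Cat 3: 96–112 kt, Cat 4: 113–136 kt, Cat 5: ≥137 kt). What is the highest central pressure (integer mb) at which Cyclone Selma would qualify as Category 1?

976 mb

Category 1 begins at V = 64 kt.
Required ΔP = (64/6.2)^(1/0.658) = 10.323^1.520 ≈ 34.73 mb.
P_c ≤ 1011 − 34.73 = 976.27, so the highest integer P_c is 976 mb.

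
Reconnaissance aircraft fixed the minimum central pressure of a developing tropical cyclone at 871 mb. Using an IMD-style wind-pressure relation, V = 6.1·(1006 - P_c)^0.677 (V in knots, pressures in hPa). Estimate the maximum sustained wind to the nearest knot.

ΔP = 1006 − 871 = 135 mb.
135^0.677 ≈ 27.684.
V ≈ 6.1 × 27.684 ≈ 168.9 kt.

169 kt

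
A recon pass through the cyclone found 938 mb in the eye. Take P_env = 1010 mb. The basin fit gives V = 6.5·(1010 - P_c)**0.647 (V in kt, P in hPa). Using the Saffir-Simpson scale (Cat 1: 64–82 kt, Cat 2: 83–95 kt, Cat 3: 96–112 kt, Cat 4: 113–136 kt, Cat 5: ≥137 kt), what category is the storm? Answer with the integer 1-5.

3

ΔP = 1010 − 938 = 72 mb.
V ≈ 6.5 × 72^0.647 = 6.5 × 15.91 ≈ 103 kt.
103 kt falls in the Category 3 band.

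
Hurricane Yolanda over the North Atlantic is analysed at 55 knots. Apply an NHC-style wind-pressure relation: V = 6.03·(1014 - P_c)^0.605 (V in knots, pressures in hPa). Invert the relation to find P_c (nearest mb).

975 mb

ΔP = (V / 6.03)^(1/0.605) = (55/6.03)^1.653.
55/6.03 = 9.121; 9.121^1.653 ≈ 38.62 mb.
P_c = 1014 − 38.62 = 975.38 ≈ 975 mb.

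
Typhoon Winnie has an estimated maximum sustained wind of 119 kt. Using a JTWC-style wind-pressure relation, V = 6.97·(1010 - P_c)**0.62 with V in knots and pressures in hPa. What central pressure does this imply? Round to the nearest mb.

913 mb

ΔP = (V / 6.97)^(1/0.62) = (119/6.97)^1.613.
119/6.97 = 17.073; 17.073^1.613 ≈ 97.19 mb.
P_c = 1010 − 97.19 = 912.81 ≈ 913 mb.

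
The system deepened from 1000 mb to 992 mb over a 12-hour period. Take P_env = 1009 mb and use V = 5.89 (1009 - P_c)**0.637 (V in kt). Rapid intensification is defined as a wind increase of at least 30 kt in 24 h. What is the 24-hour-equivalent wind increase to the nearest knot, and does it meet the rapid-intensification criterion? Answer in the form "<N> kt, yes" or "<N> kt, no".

V₁: ΔP = 9, V ≈ 5.89 × 9^0.637 ≈ 23.88 kt.
V₂: ΔP = 17, V ≈ 5.89 × 17^0.637 ≈ 35.80 kt.
ΔV over 12 h = 11.92 kt → 24 h equivalent = 11.92 × 24/12 ≈ 23.84 kt.
24 kt < 30 kt ⇒ not rapid intensification.

24 kt, no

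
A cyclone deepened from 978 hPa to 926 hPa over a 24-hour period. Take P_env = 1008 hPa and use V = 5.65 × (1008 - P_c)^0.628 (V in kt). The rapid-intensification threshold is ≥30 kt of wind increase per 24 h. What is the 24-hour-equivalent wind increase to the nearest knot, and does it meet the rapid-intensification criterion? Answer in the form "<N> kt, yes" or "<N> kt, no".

42 kt, yes

V₁: ΔP = 30, V ≈ 5.65 × 30^0.628 ≈ 47.83 kt.
V₂: ΔP = 82, V ≈ 5.65 × 82^0.628 ≈ 89.93 kt.
ΔV over 24 h = 42.10 kt → 24 h equivalent = 42.10 × 24/24 ≈ 42.10 kt.
42 kt ≥ 30 kt ⇒ rapid intensification.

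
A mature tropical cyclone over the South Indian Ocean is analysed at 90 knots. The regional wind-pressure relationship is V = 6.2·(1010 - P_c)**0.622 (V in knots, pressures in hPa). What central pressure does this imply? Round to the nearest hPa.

ΔP = (V / 6.2)^(1/0.622) = (90/6.2)^1.608.
90/6.2 = 14.516; 14.516^1.608 ≈ 73.78 hPa.
P_c = 1010 − 73.78 = 936.22 ≈ 936 hPa.

936 hPa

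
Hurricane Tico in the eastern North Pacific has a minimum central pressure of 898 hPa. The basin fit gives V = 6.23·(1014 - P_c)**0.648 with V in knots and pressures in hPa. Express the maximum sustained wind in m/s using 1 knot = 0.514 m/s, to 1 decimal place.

69.7 m/s

ΔP = 1014 − 898 = 116 hPa.
V ≈ 6.23 × 116^0.648 = 6.23 × 21.766 ≈ 135.599 kt.
135.599 × 0.514 ≈ 69.70 m/s → 69.7 m/s.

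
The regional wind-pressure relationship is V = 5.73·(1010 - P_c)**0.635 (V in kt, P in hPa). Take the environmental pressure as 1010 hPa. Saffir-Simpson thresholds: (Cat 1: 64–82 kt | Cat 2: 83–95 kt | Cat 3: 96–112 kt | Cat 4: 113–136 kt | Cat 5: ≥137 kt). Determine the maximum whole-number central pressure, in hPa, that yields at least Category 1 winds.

Category 1 begins at V = 64 kt.
Required ΔP = (64/5.73)^(1/0.635) = 11.169^1.575 ≈ 44.71 hPa.
P_c ≤ 1010 − 44.71 = 965.29, so the highest integer P_c is 965 hPa.

965 hPa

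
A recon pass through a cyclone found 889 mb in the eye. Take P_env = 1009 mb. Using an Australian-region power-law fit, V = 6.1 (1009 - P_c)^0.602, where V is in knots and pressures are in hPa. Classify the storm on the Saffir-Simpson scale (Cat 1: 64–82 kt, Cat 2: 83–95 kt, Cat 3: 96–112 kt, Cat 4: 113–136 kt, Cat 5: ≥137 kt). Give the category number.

3

ΔP = 1009 − 889 = 120 mb.
V ≈ 6.1 × 120^0.602 = 6.1 × 17.85 ≈ 109 kt.
109 kt falls in the Category 3 band.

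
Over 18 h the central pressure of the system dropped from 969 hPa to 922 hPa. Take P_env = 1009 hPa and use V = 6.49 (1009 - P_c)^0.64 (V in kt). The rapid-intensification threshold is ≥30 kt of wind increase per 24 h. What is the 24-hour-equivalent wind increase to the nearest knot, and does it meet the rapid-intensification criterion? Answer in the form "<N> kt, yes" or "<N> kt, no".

59 kt, yes

V₁: ΔP = 40, V ≈ 6.49 × 40^0.64 ≈ 68.80 kt.
V₂: ΔP = 87, V ≈ 6.49 × 87^0.64 ≈ 113.12 kt.
ΔV over 18 h = 44.32 kt → 24 h equivalent = 44.32 × 24/18 ≈ 59.09 kt.
59 kt ≥ 30 kt ⇒ rapid intensification.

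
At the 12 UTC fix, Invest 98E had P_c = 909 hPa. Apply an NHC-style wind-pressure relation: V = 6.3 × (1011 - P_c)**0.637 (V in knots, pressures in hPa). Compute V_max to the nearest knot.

ΔP = 1011 − 909 = 102 hPa.
102^0.637 ≈ 19.032.
V ≈ 6.3 × 19.032 ≈ 119.9 kt.

120 kt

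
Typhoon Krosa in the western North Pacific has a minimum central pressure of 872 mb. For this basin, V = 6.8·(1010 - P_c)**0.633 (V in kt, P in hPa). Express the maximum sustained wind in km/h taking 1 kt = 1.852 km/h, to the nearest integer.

285 km/h

ΔP = 1010 − 872 = 138 mb.
V ≈ 6.8 × 138^0.633 = 6.8 × 22.623 ≈ 153.834 kt.
153.834 × 1.852 ≈ 284.90 km/h → 285 km/h.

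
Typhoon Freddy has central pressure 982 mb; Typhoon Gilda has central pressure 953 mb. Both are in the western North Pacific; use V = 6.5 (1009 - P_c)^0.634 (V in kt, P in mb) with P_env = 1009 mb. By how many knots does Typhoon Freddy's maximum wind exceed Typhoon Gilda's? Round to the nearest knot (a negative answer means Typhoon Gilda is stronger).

-31 kt

Typhoon Freddy: ΔP = 27; V ≈ 6.5 × 27^0.634 ≈ 52.53 kt.
Typhoon Gilda: ΔP = 56; V ≈ 6.5 × 56^0.634 ≈ 83.42 kt.
Difference ≈ 52.53 − 83.42 = -30.89 → -31 kt.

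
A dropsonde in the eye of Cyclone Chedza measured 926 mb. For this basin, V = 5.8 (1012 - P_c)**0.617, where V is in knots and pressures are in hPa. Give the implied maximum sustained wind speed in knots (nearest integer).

ΔP = 1012 − 926 = 86 mb.
86^0.617 ≈ 15.617.
V ≈ 5.8 × 15.617 ≈ 90.6 kt.

91 kt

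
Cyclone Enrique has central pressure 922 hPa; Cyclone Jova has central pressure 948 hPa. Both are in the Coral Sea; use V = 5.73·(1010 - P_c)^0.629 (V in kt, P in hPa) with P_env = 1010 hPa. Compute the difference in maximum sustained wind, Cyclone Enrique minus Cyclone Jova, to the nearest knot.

Cyclone Enrique: ΔP = 88; V ≈ 5.73 × 88^0.629 ≈ 95.77 kt.
Cyclone Jova: ΔP = 62; V ≈ 5.73 × 62^0.629 ≈ 76.84 kt.
Difference ≈ 95.77 − 76.84 = 18.93 → 19 kt.

19 kt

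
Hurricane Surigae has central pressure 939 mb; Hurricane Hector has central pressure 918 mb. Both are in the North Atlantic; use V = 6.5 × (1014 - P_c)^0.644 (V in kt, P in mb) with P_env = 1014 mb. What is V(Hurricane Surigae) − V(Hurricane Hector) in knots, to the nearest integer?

-18 kt

Hurricane Surigae: ΔP = 75; V ≈ 6.5 × 75^0.644 ≈ 104.82 kt.
Hurricane Hector: ΔP = 96; V ≈ 6.5 × 96^0.644 ≈ 122.88 kt.
Difference ≈ 104.82 − 122.88 = -18.06 → -18 kt.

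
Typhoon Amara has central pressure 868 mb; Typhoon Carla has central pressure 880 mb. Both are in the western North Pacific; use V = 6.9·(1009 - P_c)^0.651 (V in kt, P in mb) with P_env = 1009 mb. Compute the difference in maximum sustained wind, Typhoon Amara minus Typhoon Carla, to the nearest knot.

Typhoon Amara: ΔP = 141; V ≈ 6.9 × 141^0.651 ≈ 172.98 kt.
Typhoon Carla: ΔP = 129; V ≈ 6.9 × 129^0.651 ≈ 163.25 kt.
Difference ≈ 172.98 − 163.25 = 9.73 → 10 kt.

10 kt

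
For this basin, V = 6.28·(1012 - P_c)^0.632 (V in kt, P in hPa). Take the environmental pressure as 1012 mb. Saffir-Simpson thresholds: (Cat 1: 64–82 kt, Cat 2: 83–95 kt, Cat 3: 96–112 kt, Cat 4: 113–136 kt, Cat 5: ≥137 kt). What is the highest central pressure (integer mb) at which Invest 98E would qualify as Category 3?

Category 3 begins at V = 96 kt.
Required ΔP = (96/6.28)^(1/0.632) = 15.287^1.582 ≈ 74.80 mb.
P_c ≤ 1012 − 74.80 = 937.20, so the highest integer P_c is 937 mb.

937 mb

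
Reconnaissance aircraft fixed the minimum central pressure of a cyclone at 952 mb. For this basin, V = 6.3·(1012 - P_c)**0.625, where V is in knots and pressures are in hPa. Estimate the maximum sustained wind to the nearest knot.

81 kt

ΔP = 1012 − 952 = 60 mb.
60^0.625 ≈ 12.922.
V ≈ 6.3 × 12.922 ≈ 81.4 kt.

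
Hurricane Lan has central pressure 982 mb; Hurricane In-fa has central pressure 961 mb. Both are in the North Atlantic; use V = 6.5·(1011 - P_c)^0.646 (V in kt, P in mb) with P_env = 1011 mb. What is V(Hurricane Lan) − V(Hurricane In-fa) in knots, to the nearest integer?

-24 kt

Hurricane Lan: ΔP = 29; V ≈ 6.5 × 29^0.646 ≈ 57.23 kt.
Hurricane In-fa: ΔP = 50; V ≈ 6.5 × 50^0.646 ≈ 81.37 kt.
Difference ≈ 57.23 − 81.37 = -24.14 → -24 kt.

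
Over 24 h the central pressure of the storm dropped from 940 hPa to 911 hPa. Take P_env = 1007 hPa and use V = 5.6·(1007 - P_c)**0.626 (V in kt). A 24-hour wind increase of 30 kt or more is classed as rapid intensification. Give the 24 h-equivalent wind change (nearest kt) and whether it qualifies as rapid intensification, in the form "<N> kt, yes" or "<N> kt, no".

V₁: ΔP = 67, V ≈ 5.6 × 67^0.626 ≈ 77.86 kt.
V₂: ΔP = 96, V ≈ 5.6 × 96^0.626 ≈ 97.52 kt.
ΔV over 24 h = 19.66 kt → 24 h equivalent = 19.66 × 24/24 ≈ 19.66 kt.
20 kt < 30 kt ⇒ not rapid intensification.

20 kt, no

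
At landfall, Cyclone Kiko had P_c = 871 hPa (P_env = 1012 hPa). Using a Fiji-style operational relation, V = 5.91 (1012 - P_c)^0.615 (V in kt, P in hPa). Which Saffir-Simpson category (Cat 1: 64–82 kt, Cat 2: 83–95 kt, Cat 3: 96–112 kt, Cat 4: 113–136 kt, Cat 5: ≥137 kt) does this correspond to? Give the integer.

4

ΔP = 1012 − 871 = 141 hPa.
V ≈ 5.91 × 141^0.615 = 5.91 × 20.98 ≈ 124 kt.
124 kt falls in the Category 4 band.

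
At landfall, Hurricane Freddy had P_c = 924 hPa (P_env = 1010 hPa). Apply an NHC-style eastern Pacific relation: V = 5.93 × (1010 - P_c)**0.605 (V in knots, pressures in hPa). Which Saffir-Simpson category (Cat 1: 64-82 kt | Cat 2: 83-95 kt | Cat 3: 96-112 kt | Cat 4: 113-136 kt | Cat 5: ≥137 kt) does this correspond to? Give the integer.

ΔP = 1010 − 924 = 86 hPa.
V ≈ 5.93 × 86^0.605 = 5.93 × 14.80 ≈ 88 kt.
88 kt falls in the Category 2 band.

2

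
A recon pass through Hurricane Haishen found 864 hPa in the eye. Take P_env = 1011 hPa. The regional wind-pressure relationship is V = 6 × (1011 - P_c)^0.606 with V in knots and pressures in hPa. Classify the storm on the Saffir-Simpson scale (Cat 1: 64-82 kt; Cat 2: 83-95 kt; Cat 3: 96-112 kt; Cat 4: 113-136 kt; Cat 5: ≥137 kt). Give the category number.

4

ΔP = 1011 − 864 = 147 hPa.
V ≈ 6 × 147^0.606 = 6 × 20.58 ≈ 123 kt.
123 kt falls in the Category 4 band.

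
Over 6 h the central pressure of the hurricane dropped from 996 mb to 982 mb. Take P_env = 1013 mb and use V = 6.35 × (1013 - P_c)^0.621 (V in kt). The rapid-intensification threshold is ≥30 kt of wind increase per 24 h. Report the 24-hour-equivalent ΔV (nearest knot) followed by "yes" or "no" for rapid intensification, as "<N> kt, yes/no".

67 kt, yes

V₁: ΔP = 17, V ≈ 6.35 × 17^0.621 ≈ 36.89 kt.
V₂: ΔP = 31, V ≈ 6.35 × 31^0.621 ≈ 53.57 kt.
ΔV over 6 h = 16.68 kt → 24 h equivalent = 16.68 × 24/6 ≈ 66.72 kt.
67 kt ≥ 30 kt ⇒ rapid intensification.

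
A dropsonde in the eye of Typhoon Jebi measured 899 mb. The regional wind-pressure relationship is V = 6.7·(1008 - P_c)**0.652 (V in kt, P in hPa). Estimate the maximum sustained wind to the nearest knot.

143 kt

ΔP = 1008 − 899 = 109 mb.
109^0.652 ≈ 21.301.
V ≈ 6.7 × 21.301 ≈ 142.7 kt.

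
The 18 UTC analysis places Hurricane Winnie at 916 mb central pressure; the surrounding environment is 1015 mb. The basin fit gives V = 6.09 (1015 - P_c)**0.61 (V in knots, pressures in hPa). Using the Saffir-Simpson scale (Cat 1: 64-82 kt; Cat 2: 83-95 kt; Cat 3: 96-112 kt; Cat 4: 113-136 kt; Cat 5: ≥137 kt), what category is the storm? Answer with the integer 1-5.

ΔP = 1015 − 916 = 99 mb.
V ≈ 6.09 × 99^0.61 = 6.09 × 16.49 ≈ 100 kt.
100 kt falls in the Category 3 band.

3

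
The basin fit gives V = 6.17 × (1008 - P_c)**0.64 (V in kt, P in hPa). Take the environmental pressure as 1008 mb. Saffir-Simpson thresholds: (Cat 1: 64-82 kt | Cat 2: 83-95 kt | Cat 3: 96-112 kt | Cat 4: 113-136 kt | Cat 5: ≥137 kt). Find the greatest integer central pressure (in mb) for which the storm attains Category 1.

969 mb

Category 1 begins at V = 64 kt.
Required ΔP = (64/6.17)^(1/0.64) = 10.373^1.562 ≈ 38.67 mb.
P_c ≤ 1008 − 38.67 = 969.33, so the highest integer P_c is 969 mb.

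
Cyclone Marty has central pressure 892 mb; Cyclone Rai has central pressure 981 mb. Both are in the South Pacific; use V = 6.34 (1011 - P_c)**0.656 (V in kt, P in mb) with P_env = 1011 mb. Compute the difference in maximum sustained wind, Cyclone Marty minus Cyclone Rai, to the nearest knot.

87 kt

Cyclone Marty: ΔP = 119; V ≈ 6.34 × 119^0.656 ≈ 145.76 kt.
Cyclone Rai: ΔP = 30; V ≈ 6.34 × 30^0.656 ≈ 59.03 kt.
Difference ≈ 145.76 − 59.03 = 86.73 → 87 kt.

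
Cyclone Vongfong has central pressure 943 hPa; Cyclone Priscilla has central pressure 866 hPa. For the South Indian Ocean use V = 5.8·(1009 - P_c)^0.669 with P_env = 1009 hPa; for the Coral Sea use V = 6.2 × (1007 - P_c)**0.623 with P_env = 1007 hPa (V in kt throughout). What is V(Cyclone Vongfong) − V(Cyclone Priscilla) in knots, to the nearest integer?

-40 kt

Cyclone Vongfong: ΔP = 66; V ≈ 5.8 × 66^0.669 ≈ 95.65 kt.
Cyclone Priscilla: ΔP = 141; V ≈ 6.2 × 141^0.623 ≈ 135.32 kt.
Difference ≈ 95.65 − 135.32 = -39.67 → -40 kt.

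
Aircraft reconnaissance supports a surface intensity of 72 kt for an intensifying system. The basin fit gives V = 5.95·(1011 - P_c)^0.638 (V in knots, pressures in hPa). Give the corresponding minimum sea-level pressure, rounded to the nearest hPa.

ΔP = (V / 5.95)^(1/0.638) = (72/5.95)^1.567.
72/5.95 = 12.101; 12.101^1.567 ≈ 49.80 hPa.
P_c = 1011 − 49.80 = 961.20 ≈ 961 hPa.

961 hPa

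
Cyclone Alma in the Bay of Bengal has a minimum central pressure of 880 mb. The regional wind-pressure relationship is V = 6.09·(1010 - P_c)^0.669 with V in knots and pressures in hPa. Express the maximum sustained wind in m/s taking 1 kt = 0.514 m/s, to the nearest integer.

81 m/s

ΔP = 1010 − 880 = 130 mb.
V ≈ 6.09 × 130^0.669 = 6.09 × 25.955 ≈ 158.069 kt.
158.069 × 0.514 ≈ 81.25 m/s → 81 m/s.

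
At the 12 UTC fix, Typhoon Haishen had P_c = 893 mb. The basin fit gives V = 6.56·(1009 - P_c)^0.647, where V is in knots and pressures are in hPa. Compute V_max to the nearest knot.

142 kt

ΔP = 1009 − 893 = 116 mb.
116^0.647 ≈ 21.662.
V ≈ 6.56 × 21.662 ≈ 142.1 kt.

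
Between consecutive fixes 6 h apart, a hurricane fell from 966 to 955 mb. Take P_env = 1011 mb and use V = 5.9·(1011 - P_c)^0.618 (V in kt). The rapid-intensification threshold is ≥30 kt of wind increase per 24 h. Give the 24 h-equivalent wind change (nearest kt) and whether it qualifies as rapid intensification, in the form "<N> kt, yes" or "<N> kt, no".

V₁: ΔP = 45, V ≈ 5.9 × 45^0.618 ≈ 62.02 kt.
V₂: ΔP = 56, V ≈ 5.9 × 56^0.618 ≈ 71.00 kt.
ΔV over 6 h = 8.98 kt → 24 h equivalent = 8.98 × 24/6 ≈ 35.92 kt.
36 kt ≥ 30 kt ⇒ rapid intensification.

36 kt, yes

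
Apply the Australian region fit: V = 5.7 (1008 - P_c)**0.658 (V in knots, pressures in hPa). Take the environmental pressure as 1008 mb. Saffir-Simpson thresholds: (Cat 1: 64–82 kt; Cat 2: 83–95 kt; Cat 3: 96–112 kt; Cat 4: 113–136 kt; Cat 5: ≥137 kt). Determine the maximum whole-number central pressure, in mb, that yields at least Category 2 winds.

949 mb

Category 2 begins at V = 83 kt.
Required ΔP = (83/5.7)^(1/0.658) = 14.561^1.520 ≈ 58.58 mb.
P_c ≤ 1008 − 58.58 = 949.42, so the highest integer P_c is 949 mb.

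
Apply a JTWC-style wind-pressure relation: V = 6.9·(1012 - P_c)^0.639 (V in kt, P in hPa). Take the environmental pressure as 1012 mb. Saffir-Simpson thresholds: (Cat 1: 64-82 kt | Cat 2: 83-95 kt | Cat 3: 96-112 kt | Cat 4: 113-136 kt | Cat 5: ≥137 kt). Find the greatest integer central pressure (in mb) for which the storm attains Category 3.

950 mb

Category 3 begins at V = 96 kt.
Required ΔP = (96/6.9)^(1/0.639) = 13.913^1.565 ≈ 61.57 mb.
P_c ≤ 1012 − 61.57 = 950.43, so the highest integer P_c is 950 mb.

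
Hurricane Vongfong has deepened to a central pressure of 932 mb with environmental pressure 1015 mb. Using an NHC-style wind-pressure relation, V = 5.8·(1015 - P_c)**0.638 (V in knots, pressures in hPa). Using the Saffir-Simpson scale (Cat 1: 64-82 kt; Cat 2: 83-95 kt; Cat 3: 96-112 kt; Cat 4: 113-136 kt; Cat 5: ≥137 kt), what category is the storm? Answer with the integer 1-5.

3

ΔP = 1015 − 932 = 83 mb.
V ≈ 5.8 × 83^0.638 = 5.8 × 16.76 ≈ 97 kt.
97 kt falls in the Category 3 band.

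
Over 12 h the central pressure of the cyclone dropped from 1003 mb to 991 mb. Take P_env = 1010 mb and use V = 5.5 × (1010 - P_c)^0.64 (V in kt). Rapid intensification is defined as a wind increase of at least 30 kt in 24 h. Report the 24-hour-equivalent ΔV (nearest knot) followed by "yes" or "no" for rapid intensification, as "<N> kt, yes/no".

34 kt, yes

V₁: ΔP = 7, V ≈ 5.5 × 7^0.64 ≈ 19.11 kt.
V₂: ΔP = 19, V ≈ 5.5 × 19^0.64 ≈ 36.20 kt.
ΔV over 12 h = 17.09 kt → 24 h equivalent = 17.09 × 24/12 ≈ 34.18 kt.
34 kt ≥ 30 kt ⇒ rapid intensification.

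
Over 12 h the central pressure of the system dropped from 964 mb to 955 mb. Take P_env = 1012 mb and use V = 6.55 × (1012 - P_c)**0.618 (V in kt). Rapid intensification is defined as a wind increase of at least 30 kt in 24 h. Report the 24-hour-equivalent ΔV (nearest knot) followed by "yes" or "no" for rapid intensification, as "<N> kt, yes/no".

V₁: ΔP = 48, V ≈ 6.55 × 48^0.618 ≈ 71.66 kt.
V₂: ΔP = 57, V ≈ 6.55 × 57^0.618 ≈ 79.68 kt.
ΔV over 12 h = 8.02 kt → 24 h equivalent = 8.02 × 24/12 ≈ 16.04 kt.
16 kt < 30 kt ⇒ not rapid intensification.

16 kt, no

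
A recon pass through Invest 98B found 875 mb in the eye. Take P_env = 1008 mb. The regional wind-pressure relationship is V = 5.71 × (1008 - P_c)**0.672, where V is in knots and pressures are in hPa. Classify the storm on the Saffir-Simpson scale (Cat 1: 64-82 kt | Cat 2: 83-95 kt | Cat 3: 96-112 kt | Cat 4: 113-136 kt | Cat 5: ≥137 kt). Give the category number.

5

ΔP = 1008 − 875 = 133 mb.
V ≈ 5.71 × 133^0.672 = 5.71 × 26.74 ≈ 153 kt.
153 kt falls in the Category 5 band.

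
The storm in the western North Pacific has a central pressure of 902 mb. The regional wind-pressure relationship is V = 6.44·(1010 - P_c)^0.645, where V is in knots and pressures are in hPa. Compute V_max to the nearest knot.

132 kt

ΔP = 1010 − 902 = 108 mb.
108^0.645 ≈ 20.491.
V ≈ 6.44 × 20.491 ≈ 132.0 kt.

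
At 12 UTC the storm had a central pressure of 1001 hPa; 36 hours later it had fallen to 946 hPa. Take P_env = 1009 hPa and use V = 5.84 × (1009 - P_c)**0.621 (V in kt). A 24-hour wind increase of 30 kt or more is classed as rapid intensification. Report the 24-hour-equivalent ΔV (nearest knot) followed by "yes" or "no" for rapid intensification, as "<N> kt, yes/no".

V₁: ΔP = 8, V ≈ 5.84 × 8^0.621 ≈ 21.24 kt.
V₂: ΔP = 63, V ≈ 5.84 × 63^0.621 ≈ 76.52 kt.
ΔV over 36 h = 55.28 kt → 24 h equivalent = 55.28 × 24/36 ≈ 36.85 kt.
37 kt ≥ 30 kt ⇒ rapid intensification.

37 kt, yes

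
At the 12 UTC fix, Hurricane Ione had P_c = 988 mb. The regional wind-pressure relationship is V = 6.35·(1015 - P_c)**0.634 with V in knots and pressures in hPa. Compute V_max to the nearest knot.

51 kt

ΔP = 1015 − 988 = 27 mb.
27^0.634 ≈ 8.081.
V ≈ 6.35 × 8.081 ≈ 51.3 kt.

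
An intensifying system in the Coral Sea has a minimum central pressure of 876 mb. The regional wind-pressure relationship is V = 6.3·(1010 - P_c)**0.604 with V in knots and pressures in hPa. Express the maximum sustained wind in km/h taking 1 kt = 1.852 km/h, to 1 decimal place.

224.8 km/h

ΔP = 1010 − 876 = 134 mb.
V ≈ 6.3 × 134^0.604 = 6.3 × 19.265 ≈ 121.370 kt.
121.370 × 1.852 ≈ 224.78 km/h → 224.8 km/h.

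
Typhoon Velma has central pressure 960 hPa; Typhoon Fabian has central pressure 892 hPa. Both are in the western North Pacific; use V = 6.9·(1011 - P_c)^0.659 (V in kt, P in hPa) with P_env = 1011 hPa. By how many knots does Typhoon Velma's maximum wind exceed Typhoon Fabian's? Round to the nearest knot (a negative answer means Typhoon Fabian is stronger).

Typhoon Velma: ΔP = 51; V ≈ 6.9 × 51^0.659 ≈ 92.07 kt.
Typhoon Fabian: ΔP = 119; V ≈ 6.9 × 119^0.659 ≈ 160.93 kt.
Difference ≈ 92.07 − 160.93 = -68.86 → -69 kt.

-69 kt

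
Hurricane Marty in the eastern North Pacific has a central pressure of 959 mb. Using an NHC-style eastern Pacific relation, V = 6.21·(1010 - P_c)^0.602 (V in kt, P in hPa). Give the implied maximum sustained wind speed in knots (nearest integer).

66 kt

ΔP = 1010 − 959 = 51 mb.
51^0.602 ≈ 10.665.
V ≈ 6.21 × 10.665 ≈ 66.2 kt.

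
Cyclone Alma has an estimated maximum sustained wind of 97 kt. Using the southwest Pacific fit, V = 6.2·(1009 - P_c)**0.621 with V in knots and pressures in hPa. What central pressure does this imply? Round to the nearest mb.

ΔP = (V / 6.2)^(1/0.621) = (97/6.2)^1.610.
97/6.2 = 15.645; 15.645^1.610 ≈ 83.81 mb.
P_c = 1009 − 83.81 = 925.19 ≈ 925 mb.

925 mb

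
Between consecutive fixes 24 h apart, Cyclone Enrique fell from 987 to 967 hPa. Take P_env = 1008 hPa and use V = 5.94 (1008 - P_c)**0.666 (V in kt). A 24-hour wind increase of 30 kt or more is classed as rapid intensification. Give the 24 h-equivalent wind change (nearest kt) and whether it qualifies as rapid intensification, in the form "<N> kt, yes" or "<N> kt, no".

V₁: ΔP = 21, V ≈ 5.94 × 21^0.666 ≈ 45.12 kt.
V₂: ΔP = 41, V ≈ 5.94 × 41^0.666 ≈ 70.45 kt.
ΔV over 24 h = 25.33 kt → 24 h equivalent = 25.33 × 24/24 ≈ 25.33 kt.
25 kt < 30 kt ⇒ not rapid intensification.

25 kt, no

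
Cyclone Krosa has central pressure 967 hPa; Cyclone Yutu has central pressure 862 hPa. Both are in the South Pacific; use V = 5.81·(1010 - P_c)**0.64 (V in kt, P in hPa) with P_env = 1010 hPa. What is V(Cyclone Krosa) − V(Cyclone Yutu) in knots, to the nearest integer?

-78 kt

Cyclone Krosa: ΔP = 43; V ≈ 5.81 × 43^0.64 ≈ 64.51 kt.
Cyclone Yutu: ΔP = 148; V ≈ 5.81 × 148^0.64 ≈ 142.28 kt.
Difference ≈ 64.51 − 142.28 = -77.77 → -78 kt.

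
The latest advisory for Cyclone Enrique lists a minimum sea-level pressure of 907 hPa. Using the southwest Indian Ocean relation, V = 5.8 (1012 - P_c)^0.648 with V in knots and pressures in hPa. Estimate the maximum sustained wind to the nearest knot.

ΔP = 1012 − 907 = 105 hPa.
105^0.648 ≈ 20.405.
V ≈ 5.8 × 20.405 ≈ 118.3 kt.

118 kt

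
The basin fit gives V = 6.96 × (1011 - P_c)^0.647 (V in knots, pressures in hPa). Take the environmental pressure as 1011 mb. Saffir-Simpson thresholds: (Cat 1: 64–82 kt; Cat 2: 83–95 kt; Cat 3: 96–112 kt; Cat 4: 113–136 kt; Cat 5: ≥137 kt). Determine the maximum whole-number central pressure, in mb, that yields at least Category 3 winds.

Category 3 begins at V = 96 kt.
Required ΔP = (96/6.96)^(1/0.647) = 13.793^1.546 ≈ 57.74 mb.
P_c ≤ 1011 − 57.74 = 953.26, so the highest integer P_c is 953 mb.

953 mb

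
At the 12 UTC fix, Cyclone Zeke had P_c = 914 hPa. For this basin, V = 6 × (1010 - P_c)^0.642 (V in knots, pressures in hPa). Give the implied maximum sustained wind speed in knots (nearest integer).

ΔP = 1010 − 914 = 96 hPa.
96^0.642 ≈ 18.733.
V ≈ 6 × 18.733 ≈ 112.4 kt.

112 kt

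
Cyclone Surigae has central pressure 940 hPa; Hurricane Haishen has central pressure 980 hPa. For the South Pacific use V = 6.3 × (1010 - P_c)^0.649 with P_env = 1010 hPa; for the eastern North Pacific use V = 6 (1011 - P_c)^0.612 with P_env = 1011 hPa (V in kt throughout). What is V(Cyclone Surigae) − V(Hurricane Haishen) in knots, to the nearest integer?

50 kt

Cyclone Surigae: ΔP = 70; V ≈ 6.3 × 70^0.649 ≈ 99.27 kt.
Hurricane Haishen: ΔP = 31; V ≈ 6 × 31^0.612 ≈ 49.08 kt.
Difference ≈ 99.27 − 49.08 = 50.19 → 50 kt.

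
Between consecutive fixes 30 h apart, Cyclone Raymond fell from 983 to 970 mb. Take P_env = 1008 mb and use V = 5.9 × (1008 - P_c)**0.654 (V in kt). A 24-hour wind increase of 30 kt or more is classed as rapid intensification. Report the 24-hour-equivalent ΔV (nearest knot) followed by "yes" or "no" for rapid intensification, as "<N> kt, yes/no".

12 kt, no

V₁: ΔP = 25, V ≈ 5.9 × 25^0.654 ≈ 48.43 kt.
V₂: ΔP = 38, V ≈ 5.9 × 38^0.654 ≈ 63.68 kt.
ΔV over 30 h = 15.25 kt → 24 h equivalent = 15.25 × 24/30 ≈ 12.20 kt.
12 kt < 30 kt ⇒ not rapid intensification.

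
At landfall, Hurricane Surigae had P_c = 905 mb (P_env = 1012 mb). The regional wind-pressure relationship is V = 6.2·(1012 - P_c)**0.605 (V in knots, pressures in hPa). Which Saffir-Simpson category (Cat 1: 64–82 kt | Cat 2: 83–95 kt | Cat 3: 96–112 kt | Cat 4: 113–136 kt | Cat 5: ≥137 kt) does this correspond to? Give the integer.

3

ΔP = 1012 − 905 = 107 mb.
V ≈ 6.2 × 107^0.605 = 6.2 × 16.90 ≈ 105 kt.
105 kt falls in the Category 3 band.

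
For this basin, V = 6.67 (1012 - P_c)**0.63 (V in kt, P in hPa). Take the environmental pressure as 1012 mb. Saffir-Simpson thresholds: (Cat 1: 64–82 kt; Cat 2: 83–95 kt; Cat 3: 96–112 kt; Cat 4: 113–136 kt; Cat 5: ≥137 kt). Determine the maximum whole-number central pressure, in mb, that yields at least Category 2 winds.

957 mb

Category 2 begins at V = 83 kt.
Required ΔP = (83/6.67)^(1/0.63) = 12.444^1.587 ≈ 54.70 mb.
P_c ≤ 1012 − 54.70 = 957.30, so the highest integer P_c is 957 mb.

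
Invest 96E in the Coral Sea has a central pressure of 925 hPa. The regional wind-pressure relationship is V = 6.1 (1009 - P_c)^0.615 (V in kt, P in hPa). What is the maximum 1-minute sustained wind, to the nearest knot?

93 kt

ΔP = 1009 − 925 = 84 hPa.
84^0.615 ≈ 15.256.
V ≈ 6.1 × 15.256 ≈ 93.1 kt.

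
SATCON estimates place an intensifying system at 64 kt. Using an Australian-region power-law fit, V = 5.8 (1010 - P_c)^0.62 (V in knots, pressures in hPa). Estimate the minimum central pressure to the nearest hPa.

962 hPa

ΔP = (V / 5.8)^(1/0.62) = (64/5.8)^1.613.
64/5.8 = 11.034; 11.034^1.613 ≈ 48.07 hPa.
P_c = 1010 − 48.07 = 961.93 ≈ 962 hPa.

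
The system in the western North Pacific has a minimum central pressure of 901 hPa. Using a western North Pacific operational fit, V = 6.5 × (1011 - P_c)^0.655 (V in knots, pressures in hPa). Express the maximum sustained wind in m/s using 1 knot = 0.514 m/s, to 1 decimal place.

ΔP = 1011 − 901 = 110 hPa.
V ≈ 6.5 × 110^0.655 = 6.5 × 21.733 ≈ 141.262 kt.
141.262 × 0.514 ≈ 72.61 m/s → 72.6 m/s.

72.6 m/s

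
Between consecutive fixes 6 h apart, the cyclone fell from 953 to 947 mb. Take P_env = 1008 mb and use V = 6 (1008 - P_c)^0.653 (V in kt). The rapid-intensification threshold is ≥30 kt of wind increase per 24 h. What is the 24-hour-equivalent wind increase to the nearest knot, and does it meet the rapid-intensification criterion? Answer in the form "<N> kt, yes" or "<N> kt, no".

V₁: ΔP = 55, V ≈ 6 × 55^0.653 ≈ 82.15 kt.
V₂: ΔP = 61, V ≈ 6 × 61^0.653 ≈ 87.90 kt.
ΔV over 6 h = 5.75 kt → 24 h equivalent = 5.75 × 24/6 ≈ 23.00 kt.
23 kt < 30 kt ⇒ not rapid intensification.

23 kt, no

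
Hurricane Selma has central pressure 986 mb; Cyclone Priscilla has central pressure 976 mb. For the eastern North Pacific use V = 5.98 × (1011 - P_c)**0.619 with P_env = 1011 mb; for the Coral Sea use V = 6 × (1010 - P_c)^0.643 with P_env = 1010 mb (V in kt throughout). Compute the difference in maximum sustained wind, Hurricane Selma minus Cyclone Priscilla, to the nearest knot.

Hurricane Selma: ΔP = 25; V ≈ 5.98 × 25^0.619 ≈ 43.86 kt.
Cyclone Priscilla: ΔP = 34; V ≈ 6 × 34^0.643 ≈ 57.93 kt.
Difference ≈ 43.86 − 57.93 = -14.07 → -14 kt.

-14 kt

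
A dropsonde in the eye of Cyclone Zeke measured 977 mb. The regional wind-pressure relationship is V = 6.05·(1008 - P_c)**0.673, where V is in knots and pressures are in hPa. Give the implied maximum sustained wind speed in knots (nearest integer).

61 kt

ΔP = 1008 − 977 = 31 mb.
31^0.673 ≈ 10.085.
V ≈ 6.05 × 10.085 ≈ 61.0 kt.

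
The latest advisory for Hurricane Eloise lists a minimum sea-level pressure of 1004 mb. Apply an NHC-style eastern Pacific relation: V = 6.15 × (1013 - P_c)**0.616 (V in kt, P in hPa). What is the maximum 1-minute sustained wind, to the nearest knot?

ΔP = 1013 − 1004 = 9 mb.
9^0.616 ≈ 3.871.
V ≈ 6.15 × 3.871 ≈ 23.8 kt.

24 kt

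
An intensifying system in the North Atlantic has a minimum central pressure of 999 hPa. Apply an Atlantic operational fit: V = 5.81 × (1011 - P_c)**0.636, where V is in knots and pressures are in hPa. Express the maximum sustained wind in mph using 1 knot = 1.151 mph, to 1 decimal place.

32.5 mph

ΔP = 1011 − 999 = 12 hPa.
V ≈ 5.81 × 12^0.636 = 5.81 × 4.857 ≈ 28.219 kt.
28.219 × 1.151 ≈ 32.48 mph → 32.5 mph.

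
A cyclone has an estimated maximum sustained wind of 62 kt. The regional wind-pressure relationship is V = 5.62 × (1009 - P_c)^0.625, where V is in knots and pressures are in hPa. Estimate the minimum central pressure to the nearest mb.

ΔP = (V / 5.62)^(1/0.625) = (62/5.62)^1.600.
62/5.62 = 11.032; 11.032^1.600 ≈ 46.59 mb.
P_c = 1009 − 46.59 = 962.41 ≈ 962 mb.

962 mb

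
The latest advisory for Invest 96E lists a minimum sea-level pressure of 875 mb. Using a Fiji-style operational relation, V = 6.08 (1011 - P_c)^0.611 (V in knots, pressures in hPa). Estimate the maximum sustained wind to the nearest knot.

122 kt

ΔP = 1011 − 875 = 136 mb.
136^0.611 ≈ 20.118.
V ≈ 6.08 × 20.118 ≈ 122.3 kt.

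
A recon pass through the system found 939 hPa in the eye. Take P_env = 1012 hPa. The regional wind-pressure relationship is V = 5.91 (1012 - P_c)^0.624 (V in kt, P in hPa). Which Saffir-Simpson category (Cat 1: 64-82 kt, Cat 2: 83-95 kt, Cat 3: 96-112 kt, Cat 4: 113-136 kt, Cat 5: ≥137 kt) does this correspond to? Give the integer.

2

ΔP = 1012 − 939 = 73 hPa.
V ≈ 5.91 × 73^0.624 = 5.91 × 14.54 ≈ 86 kt.
86 kt falls in the Category 2 band.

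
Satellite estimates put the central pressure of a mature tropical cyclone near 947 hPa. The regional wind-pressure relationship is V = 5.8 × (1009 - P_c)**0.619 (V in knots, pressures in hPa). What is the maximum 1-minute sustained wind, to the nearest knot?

75 kt

ΔP = 1009 − 947 = 62 hPa.
62^0.619 ≈ 12.867.
V ≈ 5.8 × 12.867 ≈ 74.6 kt.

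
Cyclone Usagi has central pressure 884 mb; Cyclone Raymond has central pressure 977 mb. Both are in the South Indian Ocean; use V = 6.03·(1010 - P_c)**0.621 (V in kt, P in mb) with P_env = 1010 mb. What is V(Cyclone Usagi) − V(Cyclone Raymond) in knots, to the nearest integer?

69 kt

Cyclone Usagi: ΔP = 126; V ≈ 6.03 × 126^0.621 ≈ 121.52 kt.
Cyclone Raymond: ΔP = 33; V ≈ 6.03 × 33^0.621 ≈ 52.88 kt.
Difference ≈ 121.52 − 52.88 = 68.64 → 69 kt.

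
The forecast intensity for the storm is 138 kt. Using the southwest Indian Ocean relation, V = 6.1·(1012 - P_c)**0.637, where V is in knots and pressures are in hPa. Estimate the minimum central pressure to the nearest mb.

878 mb

ΔP = (V / 6.1)^(1/0.637) = (138/6.1)^1.570.
138/6.1 = 22.623; 22.623^1.570 ≈ 133.80 mb.
P_c = 1012 − 133.80 = 878.20 ≈ 878 mb.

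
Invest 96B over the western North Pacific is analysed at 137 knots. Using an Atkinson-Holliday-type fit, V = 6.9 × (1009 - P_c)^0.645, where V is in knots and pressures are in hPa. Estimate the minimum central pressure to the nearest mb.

906 mb

ΔP = (V / 6.9)^(1/0.645) = (137/6.9)^1.550.
137/6.9 = 19.855; 19.855^1.550 ≈ 102.85 mb.
P_c = 1009 − 102.85 = 906.15 ≈ 906 mb.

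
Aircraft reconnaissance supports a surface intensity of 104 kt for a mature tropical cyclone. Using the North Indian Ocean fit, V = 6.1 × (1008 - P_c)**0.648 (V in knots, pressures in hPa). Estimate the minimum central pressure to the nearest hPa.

ΔP = (V / 6.1)^(1/0.648) = (104/6.1)^1.543.
104/6.1 = 17.049; 17.049^1.543 ≈ 79.58 hPa.
P_c = 1008 − 79.58 = 928.42 ≈ 928 hPa.

928 hPa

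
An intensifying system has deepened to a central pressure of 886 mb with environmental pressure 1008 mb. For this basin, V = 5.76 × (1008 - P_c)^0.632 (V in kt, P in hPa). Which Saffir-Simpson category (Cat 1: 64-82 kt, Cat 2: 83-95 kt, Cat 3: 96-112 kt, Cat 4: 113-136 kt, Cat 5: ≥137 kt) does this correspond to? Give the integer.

4

ΔP = 1008 − 886 = 122 mb.
V ≈ 5.76 × 122^0.632 = 5.76 × 20.82 ≈ 120 kt.
120 kt falls in the Category 4 band.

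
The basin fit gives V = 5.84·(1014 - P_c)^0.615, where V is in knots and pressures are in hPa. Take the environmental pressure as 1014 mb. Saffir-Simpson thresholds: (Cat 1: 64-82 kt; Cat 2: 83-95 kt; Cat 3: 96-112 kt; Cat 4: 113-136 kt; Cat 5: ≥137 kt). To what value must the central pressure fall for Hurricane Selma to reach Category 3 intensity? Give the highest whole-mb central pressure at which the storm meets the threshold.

919 mb

Category 3 begins at V = 96 kt.
Required ΔP = (96/5.84)^(1/0.615) = 16.438^1.626 ≈ 94.84 mb.
P_c ≤ 1014 − 94.84 = 919.16, so the highest integer P_c is 919 mb.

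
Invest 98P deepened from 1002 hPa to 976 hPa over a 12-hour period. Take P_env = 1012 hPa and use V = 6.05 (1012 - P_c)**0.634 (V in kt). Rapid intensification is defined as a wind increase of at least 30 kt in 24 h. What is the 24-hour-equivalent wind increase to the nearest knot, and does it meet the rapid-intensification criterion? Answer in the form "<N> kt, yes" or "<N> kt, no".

V₁: ΔP = 10, V ≈ 6.05 × 10^0.634 ≈ 26.05 kt.
V₂: ΔP = 36, V ≈ 6.05 × 36^0.634 ≈ 58.67 kt.
ΔV over 12 h = 32.62 kt → 24 h equivalent = 32.62 × 24/12 ≈ 65.24 kt.
65 kt ≥ 30 kt ⇒ rapid intensification.

65 kt, yes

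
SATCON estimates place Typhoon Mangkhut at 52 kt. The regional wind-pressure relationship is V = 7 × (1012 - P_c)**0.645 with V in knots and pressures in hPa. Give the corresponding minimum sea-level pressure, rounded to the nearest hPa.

ΔP = (V / 7)^(1/0.645) = (52/7)^1.550.
52/7 = 7.429; 7.429^1.550 ≈ 22.40 hPa.
P_c = 1012 − 22.40 = 989.60 ≈ 990 hPa.

990 hPa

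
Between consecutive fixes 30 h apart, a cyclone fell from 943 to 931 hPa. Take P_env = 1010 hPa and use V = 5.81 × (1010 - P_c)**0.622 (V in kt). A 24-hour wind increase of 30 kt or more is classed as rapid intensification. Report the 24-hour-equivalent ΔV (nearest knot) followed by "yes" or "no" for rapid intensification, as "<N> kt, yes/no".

7 kt, no

V₁: ΔP = 67, V ≈ 5.81 × 67^0.622 ≈ 79.43 kt.
V₂: ΔP = 79, V ≈ 5.81 × 79^0.622 ≈ 88.00 kt.
ΔV over 30 h = 8.57 kt → 24 h equivalent = 8.57 × 24/30 ≈ 6.86 kt.
7 kt < 30 kt ⇒ not rapid intensification.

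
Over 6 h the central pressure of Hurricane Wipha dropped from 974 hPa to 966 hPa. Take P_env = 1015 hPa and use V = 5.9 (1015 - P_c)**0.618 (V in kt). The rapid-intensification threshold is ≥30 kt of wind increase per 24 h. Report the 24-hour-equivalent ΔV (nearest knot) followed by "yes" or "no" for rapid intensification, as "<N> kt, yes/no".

V₁: ΔP = 41, V ≈ 5.9 × 41^0.618 ≈ 58.55 kt.
V₂: ΔP = 49, V ≈ 5.9 × 49^0.618 ≈ 65.37 kt.
ΔV over 6 h = 6.82 kt → 24 h equivalent = 6.82 × 24/6 ≈ 27.28 kt.
27 kt < 30 kt ⇒ not rapid intensification.

27 kt, no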